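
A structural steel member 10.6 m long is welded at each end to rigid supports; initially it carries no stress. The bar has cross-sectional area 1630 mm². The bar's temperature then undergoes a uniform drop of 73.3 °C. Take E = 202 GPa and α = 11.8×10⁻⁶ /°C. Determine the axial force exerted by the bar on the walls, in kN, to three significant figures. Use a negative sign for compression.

285 kN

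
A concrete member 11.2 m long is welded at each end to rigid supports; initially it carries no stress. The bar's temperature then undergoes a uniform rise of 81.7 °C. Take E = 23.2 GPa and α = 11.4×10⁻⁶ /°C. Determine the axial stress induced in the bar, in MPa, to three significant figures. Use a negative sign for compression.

-21.6 MPa

Free thermal expansion αLΔT = 11.4e-6 · 11200 · 81.7 = 10.43 mm.
The walls impose strain ε = −(10.43)/11200 = -9.3138e-04; σ = Eε = 23200 · -9.3138e-04 = -21.61 MPa.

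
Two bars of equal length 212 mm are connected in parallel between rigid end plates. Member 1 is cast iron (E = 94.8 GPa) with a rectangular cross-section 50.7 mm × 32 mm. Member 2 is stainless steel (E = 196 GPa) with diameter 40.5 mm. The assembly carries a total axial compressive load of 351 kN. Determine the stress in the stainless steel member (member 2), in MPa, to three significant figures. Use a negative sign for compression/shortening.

A_1 = 1622 mm².
A_2 = 1288 mm².
Equal strain + equilibrium ⇒ each member carries load in proportion to AE: A₁E₁ = 153800000 N, A₂E₂ = 252500000 N, ΣAE = 406300000 N.
σ₂ = P·E₂/ΣAE = -351000·196000/406300000 = -169.3 MPa.

-169 MPa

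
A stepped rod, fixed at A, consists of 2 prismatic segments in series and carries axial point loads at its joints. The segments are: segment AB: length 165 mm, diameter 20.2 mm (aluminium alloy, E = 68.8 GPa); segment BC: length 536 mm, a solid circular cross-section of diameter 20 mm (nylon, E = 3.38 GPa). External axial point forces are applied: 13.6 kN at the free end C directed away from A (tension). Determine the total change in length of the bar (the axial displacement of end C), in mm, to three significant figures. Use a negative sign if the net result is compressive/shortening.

6.97 mm

Internal axial forces (sectioning from the free end, tension +): N_BC = 13.6 kN, N_AB = 13.6 kN.
A_AB = 320.5 mm².
A_BC = 314.2 mm².
δ_AB = 13600·165/(320.5·68800) = 0.1018 mm
δ_BC = 13600·536/(314.2·3380) = 6.865 mm
δ = Σδ_i = 6.967 mm.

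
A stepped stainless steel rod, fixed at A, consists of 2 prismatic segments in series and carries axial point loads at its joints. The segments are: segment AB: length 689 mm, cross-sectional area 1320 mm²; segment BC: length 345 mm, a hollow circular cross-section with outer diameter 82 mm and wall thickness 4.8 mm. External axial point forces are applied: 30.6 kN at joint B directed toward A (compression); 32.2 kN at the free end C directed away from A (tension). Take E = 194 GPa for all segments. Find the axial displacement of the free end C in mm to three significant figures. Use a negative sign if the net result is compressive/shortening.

0.0535 mm

Internal axial forces (sectioning from the free end, tension +): N_BC = 32.2 kN, N_AB = 1.6 kN.
A_BC = 1164 mm².
δ_AB = 1600·689/(1320·194000) = 0.004305 mm
δ_BC = 32200·345/(1164·194000) = 0.04919 mm
δ = Σδ_i = 0.05349 mm.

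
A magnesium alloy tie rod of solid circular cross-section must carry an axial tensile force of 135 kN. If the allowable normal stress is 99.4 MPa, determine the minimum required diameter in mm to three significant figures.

41.6 mm

Required area A ≥ P/σ_allow = 135000/99.4 = 1358 mm².
For a solid circular section, d ≥ √(4A/π) = 41.58 mm.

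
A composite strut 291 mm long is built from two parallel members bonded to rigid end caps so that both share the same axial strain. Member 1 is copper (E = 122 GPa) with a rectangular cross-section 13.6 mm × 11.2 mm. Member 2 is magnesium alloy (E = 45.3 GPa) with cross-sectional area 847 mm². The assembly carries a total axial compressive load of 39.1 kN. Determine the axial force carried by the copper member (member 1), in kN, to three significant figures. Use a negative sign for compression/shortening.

A_1 = 152.3 mm².
Equal strain + equilibrium ⇒ each member carries load in proportion to AE: A₁E₁ = 18580000 N, A₂E₂ = 38370000 N, ΣAE = 56950000 N.
F₁ = P·A₁E₁/ΣAE = -39100·18580000/56950000 = -12760 N.

-12.8 kN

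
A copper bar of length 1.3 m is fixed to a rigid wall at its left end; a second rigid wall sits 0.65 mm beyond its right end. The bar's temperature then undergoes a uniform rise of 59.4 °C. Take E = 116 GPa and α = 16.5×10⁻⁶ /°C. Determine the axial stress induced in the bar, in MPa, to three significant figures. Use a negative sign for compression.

-55.7 MPa

Free thermal expansion αLΔT = 16.5e-6 · 1300 · 59.4 = 1.274 mm.
The walls engage after the gap closes; constrained expansion = 1.274 − 0.65 = 0.6241 mm.
The walls impose strain ε = −(0.6241)/1300 = -4.8010e-04; σ = Eε = 116000 · -4.8010e-04 = -55.69 MPa.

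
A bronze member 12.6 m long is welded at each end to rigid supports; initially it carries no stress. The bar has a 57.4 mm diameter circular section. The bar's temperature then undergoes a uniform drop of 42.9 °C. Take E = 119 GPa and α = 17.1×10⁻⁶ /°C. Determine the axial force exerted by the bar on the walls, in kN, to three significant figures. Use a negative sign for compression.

226 kN

Free thermal expansion αLΔT = 17.1e-6 · 12600 · -42.9 = -9.243 mm.
The walls impose strain ε = −(-9.243)/12600 = 7.3359e-04; σ = Eε = 119000 · 7.3359e-04 = 87.3 MPa.
Wall reaction R = σ·A = 87.3·2588 = 225900 N = 225.9 kN.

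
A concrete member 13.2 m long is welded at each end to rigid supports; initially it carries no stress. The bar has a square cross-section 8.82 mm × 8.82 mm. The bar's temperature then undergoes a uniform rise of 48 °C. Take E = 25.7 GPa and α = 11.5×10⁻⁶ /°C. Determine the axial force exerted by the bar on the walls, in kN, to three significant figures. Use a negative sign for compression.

Free thermal expansion αLΔT = 11.5e-6 · 13200 · 48 = 7.286 mm.
The walls impose strain ε = −(7.286)/13200 = -5.5200e-04; σ = Eε = 25700 · -5.5200e-04 = -14.19 MPa.
Wall reaction R = σ·A = -14.19·77.79 = -1104 N = -1.104 kN.

-1.10 kN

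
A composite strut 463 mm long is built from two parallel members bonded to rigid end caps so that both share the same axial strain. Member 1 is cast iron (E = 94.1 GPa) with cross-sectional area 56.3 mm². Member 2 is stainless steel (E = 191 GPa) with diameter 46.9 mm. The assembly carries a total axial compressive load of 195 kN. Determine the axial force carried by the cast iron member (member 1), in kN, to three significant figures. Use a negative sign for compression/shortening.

A_2 = 1728 mm².
Equal strain + equilibrium ⇒ each member carries load in proportion to AE: A₁E₁ = 5298000 N, A₂E₂ = 330000000 N, ΣAE = 335300000 N.
F₁ = P·A₁E₁/ΣAE = -195000·5298000/335300000 = -3081 N.

-3.08 kN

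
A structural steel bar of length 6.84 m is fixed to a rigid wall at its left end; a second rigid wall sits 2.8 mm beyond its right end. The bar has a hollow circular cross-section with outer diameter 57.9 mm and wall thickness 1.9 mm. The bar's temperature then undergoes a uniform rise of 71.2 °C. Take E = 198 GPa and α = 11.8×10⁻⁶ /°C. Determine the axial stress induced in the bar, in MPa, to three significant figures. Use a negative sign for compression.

-85.3 MPa

Free thermal expansion αLΔT = 11.8e-6 · 6840 · 71.2 = 5.747 mm.
The walls engage after the gap closes; constrained expansion = 5.747 − 2.8 = 2.947 mm.
The walls impose strain ε = −(2.947)/6840 = -4.3080e-04; σ = Eε = 198000 · -4.3080e-04 = -85.3 MPa.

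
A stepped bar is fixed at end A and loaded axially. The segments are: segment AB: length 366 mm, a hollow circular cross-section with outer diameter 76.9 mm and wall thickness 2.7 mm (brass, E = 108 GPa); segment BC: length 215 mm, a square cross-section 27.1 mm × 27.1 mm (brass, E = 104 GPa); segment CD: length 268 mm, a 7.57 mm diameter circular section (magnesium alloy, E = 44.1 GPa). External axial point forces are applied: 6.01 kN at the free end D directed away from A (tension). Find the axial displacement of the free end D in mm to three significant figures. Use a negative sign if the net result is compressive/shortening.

0.861 mm

Internal axial forces (sectioning from the free end, tension +): N_CD = 6.01 kN, N_BC = 6.01 kN, N_AB = 6.01 kN.
A_AB = 629.4 mm².
A_BC = 734.4 mm².
A_CD = 45.01 mm².
δ_AB = 6010·366/(629.4·108000) = 0.03236 mm
δ_BC = 6010·215/(734.4·104000) = 0.01692 mm
δ_CD = 6010·268/(45.01·44100) = 0.8115 mm
δ = Σδ_i = 0.8608 mm.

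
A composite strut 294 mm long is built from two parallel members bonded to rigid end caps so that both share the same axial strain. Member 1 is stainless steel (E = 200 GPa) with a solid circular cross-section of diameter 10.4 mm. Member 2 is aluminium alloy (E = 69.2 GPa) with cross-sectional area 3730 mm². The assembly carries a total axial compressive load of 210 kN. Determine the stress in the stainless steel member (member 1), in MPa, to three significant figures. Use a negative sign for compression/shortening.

-153 MPa

A_1 = 84.95 mm².
Equal strain + equilibrium ⇒ each member carries load in proportion to AE: A₁E₁ = 16990000 N, A₂E₂ = 258100000 N, ΣAE = 275100000 N.
σ₁ = P·E₁/ΣAE = -210000·200000/275100000 = -152.7 MPa.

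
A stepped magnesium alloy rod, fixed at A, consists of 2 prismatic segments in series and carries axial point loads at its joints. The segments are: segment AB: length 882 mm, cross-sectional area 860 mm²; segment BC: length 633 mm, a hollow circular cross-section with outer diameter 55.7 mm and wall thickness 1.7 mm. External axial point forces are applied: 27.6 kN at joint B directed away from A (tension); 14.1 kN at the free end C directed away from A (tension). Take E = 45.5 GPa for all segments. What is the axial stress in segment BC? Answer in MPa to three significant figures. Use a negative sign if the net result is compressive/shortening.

Internal axial forces (sectioning from the free end, tension +): N_BC = 14.1 kN, N_AB = 41.7 kN.
A_BC = 288.4 mm².
σ_BC = N_BC/A_BC = 14100/288.4 = 48.89 MPa.

48.9 MPa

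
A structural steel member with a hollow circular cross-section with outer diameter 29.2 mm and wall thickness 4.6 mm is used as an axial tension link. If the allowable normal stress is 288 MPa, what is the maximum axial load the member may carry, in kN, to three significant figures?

102 kN

A = 355.5 mm².
P_max = σ_allow · A = 288 · 355.5 = 102400 N = 102.4 kN.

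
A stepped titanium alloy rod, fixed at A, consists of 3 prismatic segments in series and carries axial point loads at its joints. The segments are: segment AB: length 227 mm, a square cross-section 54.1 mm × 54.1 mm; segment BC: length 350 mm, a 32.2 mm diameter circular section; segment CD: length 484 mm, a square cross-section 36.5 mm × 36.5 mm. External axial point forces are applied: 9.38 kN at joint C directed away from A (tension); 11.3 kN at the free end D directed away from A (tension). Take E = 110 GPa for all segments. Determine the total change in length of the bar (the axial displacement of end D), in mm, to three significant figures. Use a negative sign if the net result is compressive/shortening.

0.133 mm

Internal axial forces (sectioning from the free end, tension +): N_CD = 11.3 kN, N_BC = 20.68 kN, N_AB = 20.68 kN.
A_AB = 2927 mm².
A_BC = 814.3 mm².
A_CD = 1332 mm².
δ_AB = 20680·227/(2927·110000) = 0.01458 mm
δ_BC = 20680·350/(814.3·110000) = 0.0808 mm
δ_CD = 11300·484/(1332·110000) = 0.03732 mm
δ = Σδ_i = 0.1327 mm.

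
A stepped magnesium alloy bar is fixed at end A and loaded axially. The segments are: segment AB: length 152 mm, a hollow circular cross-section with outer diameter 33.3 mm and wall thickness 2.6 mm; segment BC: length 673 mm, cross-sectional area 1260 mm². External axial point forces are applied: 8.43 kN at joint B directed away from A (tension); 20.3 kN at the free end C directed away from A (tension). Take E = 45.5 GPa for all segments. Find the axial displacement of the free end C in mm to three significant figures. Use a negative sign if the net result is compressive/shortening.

Internal axial forces (sectioning from the free end, tension +): N_BC = 20.3 kN, N_AB = 28.73 kN.
A_AB = 250.8 mm².
δ_AB = 28730·152/(250.8·45500) = 0.3827 mm
δ_BC = 20300·673/(1260·45500) = 0.2383 mm
δ = Σδ_i = 0.621 mm.

0.621 mm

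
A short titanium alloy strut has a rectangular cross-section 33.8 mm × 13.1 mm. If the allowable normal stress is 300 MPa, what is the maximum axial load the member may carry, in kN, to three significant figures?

A = 442.8 mm².
P_max = σ_allow · A = 300 · 442.8 = 132800 N = 132.8 kN.

133 kN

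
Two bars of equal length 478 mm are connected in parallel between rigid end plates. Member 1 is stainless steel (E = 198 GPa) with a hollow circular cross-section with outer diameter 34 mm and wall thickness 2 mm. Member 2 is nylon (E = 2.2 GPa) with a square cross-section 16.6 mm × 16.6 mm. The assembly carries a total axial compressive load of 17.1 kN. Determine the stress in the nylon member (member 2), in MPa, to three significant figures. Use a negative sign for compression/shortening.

A_1 = 201.1 mm².
A_2 = 275.6 mm².
Equal strain + equilibrium ⇒ each member carries load in proportion to AE: A₁E₁ = 39810000 N, A₂E₂ = 606200 N, ΣAE = 40420000 N.
σ₂ = P·E₂/ΣAE = -17100·2200/40420000 = -0.9308 MPa.

-0.931 MPa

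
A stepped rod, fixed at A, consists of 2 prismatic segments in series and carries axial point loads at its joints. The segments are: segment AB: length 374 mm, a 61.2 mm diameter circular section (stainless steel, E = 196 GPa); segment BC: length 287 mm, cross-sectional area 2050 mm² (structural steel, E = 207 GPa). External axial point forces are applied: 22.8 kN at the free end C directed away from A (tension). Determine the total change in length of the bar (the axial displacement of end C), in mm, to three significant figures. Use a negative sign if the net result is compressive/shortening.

Internal axial forces (sectioning from the free end, tension +): N_BC = 22.8 kN, N_AB = 22.8 kN.
A_AB = 2942 mm².
δ_AB = 22800·374/(2942·196000) = 0.01479 mm
δ_BC = 22800·287/(2050·207000) = 0.01542 mm
δ = Σδ_i = 0.03021 mm.

0.0302 mm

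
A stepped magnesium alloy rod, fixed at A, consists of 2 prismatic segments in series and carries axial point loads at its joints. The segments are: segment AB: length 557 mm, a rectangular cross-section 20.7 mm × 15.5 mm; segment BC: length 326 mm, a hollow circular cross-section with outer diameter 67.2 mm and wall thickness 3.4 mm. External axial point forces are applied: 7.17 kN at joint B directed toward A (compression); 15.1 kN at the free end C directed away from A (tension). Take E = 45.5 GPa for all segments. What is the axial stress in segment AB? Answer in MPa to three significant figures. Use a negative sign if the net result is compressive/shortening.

24.7 MPa

Internal axial forces (sectioning from the free end, tension +): N_BC = 15.1 kN, N_AB = 7.93 kN.
A_AB = 320.8 mm².
σ_AB = N_AB/A_AB = 7930/320.8 = 24.72 MPa.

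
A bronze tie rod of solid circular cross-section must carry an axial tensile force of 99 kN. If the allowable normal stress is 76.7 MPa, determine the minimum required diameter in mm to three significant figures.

Required area A ≥ P/σ_allow = 99000/76.7 = 1291 mm².
For a solid circular section, d ≥ √(4A/π) = 40.54 mm.

40.5 mm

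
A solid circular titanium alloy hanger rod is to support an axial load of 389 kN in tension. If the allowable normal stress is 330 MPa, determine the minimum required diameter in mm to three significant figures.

38.7 mm

Required area A ≥ P/σ_allow = 389000/330 = 1179 mm².
For a solid circular section, d ≥ √(4A/π) = 38.74 mm.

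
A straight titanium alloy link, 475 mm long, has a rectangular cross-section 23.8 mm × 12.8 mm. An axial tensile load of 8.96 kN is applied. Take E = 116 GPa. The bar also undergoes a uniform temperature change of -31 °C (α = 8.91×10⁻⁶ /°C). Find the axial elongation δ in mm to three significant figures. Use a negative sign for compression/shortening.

-0.0108 mm

A = 304.6 mm².
δ_mech = NL/(AE) = 8960·475/(304.6·116000) = 0.1204 mm.
δ_thermal = αLΔT = 8.91e-6·475·-31 = -0.1312 mm.
δ = δ_mech + δ_thermal = -0.01076 mm.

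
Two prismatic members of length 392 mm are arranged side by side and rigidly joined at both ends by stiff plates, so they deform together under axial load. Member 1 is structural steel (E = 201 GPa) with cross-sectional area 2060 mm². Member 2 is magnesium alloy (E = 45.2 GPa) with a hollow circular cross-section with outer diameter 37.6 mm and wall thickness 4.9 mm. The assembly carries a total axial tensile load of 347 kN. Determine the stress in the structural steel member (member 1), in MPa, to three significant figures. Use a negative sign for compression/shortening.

160 MPa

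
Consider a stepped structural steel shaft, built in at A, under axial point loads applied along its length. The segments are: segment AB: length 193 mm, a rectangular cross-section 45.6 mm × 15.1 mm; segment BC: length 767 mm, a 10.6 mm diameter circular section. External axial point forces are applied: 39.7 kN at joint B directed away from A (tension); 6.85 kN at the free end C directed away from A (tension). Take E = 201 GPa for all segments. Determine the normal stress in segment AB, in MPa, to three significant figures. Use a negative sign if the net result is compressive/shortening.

67.6 MPa

Internal axial forces (sectioning from the free end, tension +): N_BC = 6.85 kN, N_AB = 46.55 kN.
A_AB = 688.6 mm².
σ_AB = N_AB/A_AB = 46550/688.6 = 67.6 MPa.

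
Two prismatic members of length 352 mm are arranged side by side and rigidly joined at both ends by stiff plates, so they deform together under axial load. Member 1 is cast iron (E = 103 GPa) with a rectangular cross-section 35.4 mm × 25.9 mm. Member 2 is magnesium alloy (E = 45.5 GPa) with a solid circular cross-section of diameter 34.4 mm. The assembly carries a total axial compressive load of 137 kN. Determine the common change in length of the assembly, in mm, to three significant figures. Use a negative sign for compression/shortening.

-0.353 mm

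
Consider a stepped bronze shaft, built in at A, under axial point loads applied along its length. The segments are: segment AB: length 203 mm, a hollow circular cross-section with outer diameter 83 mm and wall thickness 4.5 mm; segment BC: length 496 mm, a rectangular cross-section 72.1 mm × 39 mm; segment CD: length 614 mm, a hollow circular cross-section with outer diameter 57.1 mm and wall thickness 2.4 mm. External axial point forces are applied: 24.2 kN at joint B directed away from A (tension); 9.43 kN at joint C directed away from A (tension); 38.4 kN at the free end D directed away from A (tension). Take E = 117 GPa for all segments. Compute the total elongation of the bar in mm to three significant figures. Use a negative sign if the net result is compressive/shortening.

Internal axial forces (sectioning from the free end, tension +): N_CD = 38.4 kN, N_BC = 47.83 kN, N_AB = 72.03 kN.
A_AB = 1110 mm².
A_BC = 2812 mm².
A_CD = 412.4 mm².
δ_AB = 72030·203/(1110·117000) = 0.1126 mm
δ_BC = 47830·496/(2812·117000) = 0.07211 mm
δ_CD = 38400·614/(412.4·117000) = 0.4886 mm
δ = Σδ_i = 0.6733 mm.

0.673 mm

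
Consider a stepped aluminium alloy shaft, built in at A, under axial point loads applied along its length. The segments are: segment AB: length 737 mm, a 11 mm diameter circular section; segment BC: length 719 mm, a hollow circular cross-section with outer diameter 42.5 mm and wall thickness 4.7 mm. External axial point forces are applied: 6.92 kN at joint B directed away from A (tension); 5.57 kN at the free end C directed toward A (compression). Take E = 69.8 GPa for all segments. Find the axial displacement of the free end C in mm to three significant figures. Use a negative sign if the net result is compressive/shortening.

Internal axial forces (sectioning from the free end, tension +): N_BC = -5.57 kN, N_AB = 1.35 kN.
A_AB = 95.03 mm².
A_BC = 558.1 mm².
δ_AB = 1350·737/(95.03·69800) = 0.15 mm
δ_BC = -5570·719/(558.1·69800) = -0.1028 mm
δ = Σδ_i = 0.04719 mm.

0.0472 mm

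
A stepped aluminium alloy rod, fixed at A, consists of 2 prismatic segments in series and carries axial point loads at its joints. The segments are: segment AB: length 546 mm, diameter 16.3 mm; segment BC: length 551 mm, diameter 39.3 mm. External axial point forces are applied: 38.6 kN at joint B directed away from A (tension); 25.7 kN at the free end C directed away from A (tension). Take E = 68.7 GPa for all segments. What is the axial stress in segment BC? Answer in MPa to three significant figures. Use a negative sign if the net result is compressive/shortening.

21.2 MPa

Internal axial forces (sectioning from the free end, tension +): N_BC = 25.7 kN, N_AB = 64.3 kN.
A_BC = 1213 mm².
σ_BC = N_BC/A_BC = 25700/1213 = 21.19 MPa.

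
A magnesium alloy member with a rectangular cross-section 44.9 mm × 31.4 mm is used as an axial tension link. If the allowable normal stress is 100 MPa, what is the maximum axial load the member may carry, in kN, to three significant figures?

141 kN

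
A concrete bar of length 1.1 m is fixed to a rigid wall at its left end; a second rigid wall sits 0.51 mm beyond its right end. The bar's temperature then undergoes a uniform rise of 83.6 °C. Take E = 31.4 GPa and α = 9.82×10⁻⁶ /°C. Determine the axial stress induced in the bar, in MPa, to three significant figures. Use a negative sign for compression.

-11.2 MPa

Free thermal expansion αLΔT = 9.82e-6 · 1100 · 83.6 = 0.903 mm.
The walls engage after the gap closes; constrained expansion = 0.903 − 0.51 = 0.393 mm.
The walls impose strain ε = −(0.393)/1100 = -3.5732e-04; σ = Eε = 31400 · -3.5732e-04 = -11.22 MPa.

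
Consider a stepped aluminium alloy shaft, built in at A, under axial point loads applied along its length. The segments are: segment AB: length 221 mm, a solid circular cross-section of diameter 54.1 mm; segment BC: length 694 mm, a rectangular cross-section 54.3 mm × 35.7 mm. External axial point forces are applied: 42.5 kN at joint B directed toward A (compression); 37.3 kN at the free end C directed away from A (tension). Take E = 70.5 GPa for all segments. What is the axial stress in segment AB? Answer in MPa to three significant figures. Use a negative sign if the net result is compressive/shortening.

-2.26 MPa

Internal axial forces (sectioning from the free end, tension +): N_BC = 37.3 kN, N_AB = -5.2 kN.
A_AB = 2299 mm².
σ_AB = N_AB/A_AB = -5200/2299 = -2.262 MPa.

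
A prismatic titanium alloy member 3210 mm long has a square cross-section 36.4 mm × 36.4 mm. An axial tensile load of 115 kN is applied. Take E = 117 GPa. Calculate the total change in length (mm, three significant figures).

A = 1325 mm².
δ_mech = NL/(AE) = 115000·3210/(1325·117000) = 2.381 mm.

2.38 mm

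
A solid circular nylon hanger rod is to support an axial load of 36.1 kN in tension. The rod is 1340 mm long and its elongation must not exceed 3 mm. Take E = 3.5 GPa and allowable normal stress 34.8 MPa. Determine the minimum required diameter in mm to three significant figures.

76.6 mm

Required area A ≥ P/σ_allow = 36100/34.8 = 1037 mm².
For a solid circular section, d ≥ √(4A/π) = 36.34 mm.
Elongation limit: A ≥ PL/(Eδ_allow) = 36100·1340/(3500·3) = 4607 mm² ⇒ d ≥ 76.59 mm.
The elongation limit governs.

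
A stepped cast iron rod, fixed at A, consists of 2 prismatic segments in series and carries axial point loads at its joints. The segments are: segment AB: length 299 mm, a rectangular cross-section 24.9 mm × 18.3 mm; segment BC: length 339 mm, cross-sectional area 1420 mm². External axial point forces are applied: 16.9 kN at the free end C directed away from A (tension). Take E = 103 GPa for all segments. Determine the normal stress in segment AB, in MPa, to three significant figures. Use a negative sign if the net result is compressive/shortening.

37.1 MPa

Internal axial forces (sectioning from the free end, tension +): N_BC = 16.9 kN, N_AB = 16.9 kN.
A_AB = 455.7 mm².
σ_AB = N_AB/A_AB = 16900/455.7 = 37.09 MPa.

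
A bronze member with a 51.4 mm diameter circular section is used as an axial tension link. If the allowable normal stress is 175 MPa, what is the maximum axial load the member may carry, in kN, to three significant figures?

A = 2075 mm².
P_max = σ_allow · A = 175 · 2075 = 363100 N = 363.1 kN.

363 kN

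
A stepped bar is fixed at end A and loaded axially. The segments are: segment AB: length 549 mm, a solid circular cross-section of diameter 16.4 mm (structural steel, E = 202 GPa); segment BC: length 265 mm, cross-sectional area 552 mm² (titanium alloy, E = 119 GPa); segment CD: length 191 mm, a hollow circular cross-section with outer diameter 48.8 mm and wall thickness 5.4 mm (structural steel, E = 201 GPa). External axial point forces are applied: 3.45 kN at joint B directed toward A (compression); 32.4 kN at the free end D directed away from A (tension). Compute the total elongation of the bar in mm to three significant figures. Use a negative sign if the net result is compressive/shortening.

0.545 mm

Internal axial forces (sectioning from the free end, tension +): N_CD = 32.4 kN, N_BC = 32.4 kN, N_AB = 28.95 kN.
A_AB = 211.2 mm².
A_CD = 736.3 mm².
δ_AB = 28950·549/(211.2·202000) = 0.3725 mm
δ_BC = 32400·265/(552·119000) = 0.1307 mm
δ_CD = 32400·191/(736.3·201000) = 0.04182 mm
δ = Σδ_i = 0.545 mm.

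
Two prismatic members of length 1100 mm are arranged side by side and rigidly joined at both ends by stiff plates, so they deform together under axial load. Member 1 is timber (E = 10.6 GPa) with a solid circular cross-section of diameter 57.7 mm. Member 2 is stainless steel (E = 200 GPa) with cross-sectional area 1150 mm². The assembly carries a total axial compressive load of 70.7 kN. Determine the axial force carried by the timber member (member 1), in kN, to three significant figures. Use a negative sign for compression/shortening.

A_1 = 2615 mm².
Equal strain + equilibrium ⇒ each member carries load in proportion to AE: A₁E₁ = 27720000 N, A₂E₂ = 230000000 N, ΣAE = 257700000 N.
F₁ = P·A₁E₁/ΣAE = -70700·27720000/257700000 = -7604 N.

-7.60 kN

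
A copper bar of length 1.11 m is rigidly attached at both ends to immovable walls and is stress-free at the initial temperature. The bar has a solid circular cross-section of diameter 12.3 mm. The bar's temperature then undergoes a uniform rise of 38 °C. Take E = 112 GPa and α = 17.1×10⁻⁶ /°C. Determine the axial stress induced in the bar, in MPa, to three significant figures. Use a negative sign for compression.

-72.8 MPa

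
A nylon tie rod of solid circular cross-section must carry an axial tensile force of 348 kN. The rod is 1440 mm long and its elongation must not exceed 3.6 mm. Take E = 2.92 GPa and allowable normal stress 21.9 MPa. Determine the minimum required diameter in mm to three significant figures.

Required area A ≥ P/σ_allow = 348000/21.9 = 15890 mm².
For a solid circular section, d ≥ √(4A/π) = 142.2 mm.
Elongation limit: A ≥ PL/(Eδ_allow) = 348000·1440/(2920·3.6) = 47670 mm² ⇒ d ≥ 246.4 mm.
The elongation limit governs.

246 mm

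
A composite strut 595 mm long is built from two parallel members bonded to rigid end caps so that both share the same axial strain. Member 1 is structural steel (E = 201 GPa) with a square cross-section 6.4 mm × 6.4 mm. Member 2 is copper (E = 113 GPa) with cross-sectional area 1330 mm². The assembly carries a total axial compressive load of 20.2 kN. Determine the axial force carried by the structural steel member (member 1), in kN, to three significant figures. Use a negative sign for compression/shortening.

-1.05 kN

A_1 = 40.96 mm².
Equal strain + equilibrium ⇒ each member carries load in proportion to AE: A₁E₁ = 8233000 N, A₂E₂ = 150300000 N, ΣAE = 158500000 N.
F₁ = P·A₁E₁/ΣAE = -20200·8233000/158500000 = -1049 N.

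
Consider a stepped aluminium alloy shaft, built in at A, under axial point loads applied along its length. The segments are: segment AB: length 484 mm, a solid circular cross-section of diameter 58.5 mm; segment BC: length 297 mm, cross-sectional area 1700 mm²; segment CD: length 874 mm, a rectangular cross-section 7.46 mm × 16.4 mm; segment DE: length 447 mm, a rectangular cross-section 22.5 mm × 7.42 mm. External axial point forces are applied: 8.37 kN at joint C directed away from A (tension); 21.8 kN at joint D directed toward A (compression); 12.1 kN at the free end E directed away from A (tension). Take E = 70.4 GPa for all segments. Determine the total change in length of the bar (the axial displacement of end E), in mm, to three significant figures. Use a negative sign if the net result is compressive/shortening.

Internal axial forces (sectioning from the free end, tension +): N_DE = 12.1 kN, N_CD = -9.7 kN, N_BC = -1.33 kN, N_AB = -1.33 kN.
A_AB = 2688 mm².
A_CD = 122.3 mm².
A_DE = 166.9 mm².
δ_AB = -1330·484/(2688·70400) = -0.003402 mm
δ_BC = -1330·297/(1700·70400) = -0.003301 mm
δ_CD = -9700·874/(122.3·70400) = -0.9843 mm
δ_DE = 12100·447/(166.9·70400) = 0.4602 mm
δ = Σδ_i = -0.5308 mm.

-0.531 mm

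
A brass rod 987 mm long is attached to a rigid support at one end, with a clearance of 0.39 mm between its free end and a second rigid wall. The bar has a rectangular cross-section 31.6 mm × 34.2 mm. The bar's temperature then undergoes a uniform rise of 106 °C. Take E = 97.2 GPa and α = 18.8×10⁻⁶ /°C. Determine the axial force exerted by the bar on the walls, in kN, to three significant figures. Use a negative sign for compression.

-168 kN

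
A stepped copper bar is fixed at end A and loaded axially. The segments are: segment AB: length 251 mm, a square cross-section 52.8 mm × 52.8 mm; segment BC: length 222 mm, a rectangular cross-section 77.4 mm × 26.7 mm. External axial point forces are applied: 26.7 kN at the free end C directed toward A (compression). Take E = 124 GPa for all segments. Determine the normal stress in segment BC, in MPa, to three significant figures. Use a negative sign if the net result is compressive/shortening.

-12.9 MPa

Internal axial forces (sectioning from the free end, tension +): N_BC = -26.7 kN, N_AB = -26.7 kN.
A_BC = 2067 mm².
σ_BC = N_BC/A_BC = -26700/2067 = -12.92 MPa.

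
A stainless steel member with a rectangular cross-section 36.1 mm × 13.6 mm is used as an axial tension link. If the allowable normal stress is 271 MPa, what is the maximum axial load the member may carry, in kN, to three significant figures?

133 kN

A = 491 mm².
P_max = σ_allow · A = 271 · 491 = 133100 N = 133.1 kN.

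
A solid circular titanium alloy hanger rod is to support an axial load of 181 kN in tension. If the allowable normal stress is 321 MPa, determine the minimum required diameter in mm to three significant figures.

26.8 mm

Required area A ≥ P/σ_allow = 181000/321 = 563.9 mm².
For a solid circular section, d ≥ √(4A/π) = 26.79 mm.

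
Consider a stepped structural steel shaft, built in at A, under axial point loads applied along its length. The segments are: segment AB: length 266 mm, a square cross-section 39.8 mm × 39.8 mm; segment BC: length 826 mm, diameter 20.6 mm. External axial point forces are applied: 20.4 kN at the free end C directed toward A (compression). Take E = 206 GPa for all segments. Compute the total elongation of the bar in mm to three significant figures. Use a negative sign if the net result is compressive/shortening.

-0.262 mm

Internal axial forces (sectioning from the free end, tension +): N_BC = -20.4 kN, N_AB = -20.4 kN.
A_AB = 1584 mm².
A_BC = 333.3 mm².
δ_AB = -20400·266/(1584·206000) = -0.01663 mm
δ_BC = -20400·826/(333.3·206000) = -0.2454 mm
δ = Σδ_i = -0.2621 mm.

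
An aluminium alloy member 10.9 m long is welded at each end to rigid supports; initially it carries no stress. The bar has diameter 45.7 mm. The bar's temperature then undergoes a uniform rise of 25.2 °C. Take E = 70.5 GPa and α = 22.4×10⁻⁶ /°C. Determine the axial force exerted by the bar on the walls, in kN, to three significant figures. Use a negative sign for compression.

-65.3 kN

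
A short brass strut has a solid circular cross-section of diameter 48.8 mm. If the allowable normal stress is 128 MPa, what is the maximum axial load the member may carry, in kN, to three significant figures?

239 kN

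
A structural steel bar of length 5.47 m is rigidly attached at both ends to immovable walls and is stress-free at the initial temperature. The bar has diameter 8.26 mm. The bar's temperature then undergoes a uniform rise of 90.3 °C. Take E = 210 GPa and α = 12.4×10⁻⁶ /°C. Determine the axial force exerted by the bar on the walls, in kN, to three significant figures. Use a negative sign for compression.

-12.6 kN

Free thermal expansion αLΔT = 12.4e-6 · 5470 · 90.3 = 6.125 mm.
The walls impose strain ε = −(6.125)/5470 = -1.1197e-03; σ = Eε = 210000 · -1.1197e-03 = -235.1 MPa.
Wall reaction R = σ·A = -235.1·53.59 = -12600 N = -12.6 kN.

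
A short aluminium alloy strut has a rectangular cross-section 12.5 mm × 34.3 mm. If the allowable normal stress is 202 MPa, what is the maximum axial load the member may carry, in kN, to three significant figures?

A = 428.7 mm².
P_max = σ_allow · A = 202 · 428.7 = 86610 N = 86.61 kN.

86.6 kN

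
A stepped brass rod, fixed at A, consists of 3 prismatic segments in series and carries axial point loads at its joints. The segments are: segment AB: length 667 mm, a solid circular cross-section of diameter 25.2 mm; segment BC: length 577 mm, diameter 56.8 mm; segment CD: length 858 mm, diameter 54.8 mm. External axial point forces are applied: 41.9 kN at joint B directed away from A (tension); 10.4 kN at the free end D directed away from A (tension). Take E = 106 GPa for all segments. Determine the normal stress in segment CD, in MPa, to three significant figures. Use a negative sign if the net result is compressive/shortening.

Internal axial forces (sectioning from the free end, tension +): N_CD = 10.4 kN, N_BC = 10.4 kN, N_AB = 52.3 kN.
A_CD = 2359 mm².
σ_CD = N_CD/A_CD = 10400/2359 = 4.409 MPa.

4.41 MPa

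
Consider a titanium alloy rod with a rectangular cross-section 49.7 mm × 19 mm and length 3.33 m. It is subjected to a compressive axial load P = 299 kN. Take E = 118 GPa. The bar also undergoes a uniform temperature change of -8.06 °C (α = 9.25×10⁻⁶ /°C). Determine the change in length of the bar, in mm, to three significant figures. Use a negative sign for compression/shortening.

A = 944.3 mm².
δ_mech = NL/(AE) = -299000·3330/(944.3·118000) = -8.936 mm.
δ_thermal = αLΔT = 9.25e-6·3330·-8.06 = -0.2483 mm.
δ = δ_mech + δ_thermal = -9.184 mm.

-9.18 mm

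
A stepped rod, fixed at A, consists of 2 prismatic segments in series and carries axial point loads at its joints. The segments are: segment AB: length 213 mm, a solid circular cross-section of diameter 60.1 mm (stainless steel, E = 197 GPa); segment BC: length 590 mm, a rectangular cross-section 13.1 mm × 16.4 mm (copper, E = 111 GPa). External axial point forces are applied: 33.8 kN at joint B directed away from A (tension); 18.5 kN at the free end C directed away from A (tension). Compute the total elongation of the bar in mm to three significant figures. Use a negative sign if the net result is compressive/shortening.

0.478 mm

Internal axial forces (sectioning from the free end, tension +): N_BC = 18.5 kN, N_AB = 52.3 kN.
A_AB = 2837 mm².
A_BC = 214.8 mm².
δ_AB = 52300·213/(2837·197000) = 0.01993 mm
δ_BC = 18500·590/(214.8·111000) = 0.4577 mm
δ = Σδ_i = 0.4776 mm.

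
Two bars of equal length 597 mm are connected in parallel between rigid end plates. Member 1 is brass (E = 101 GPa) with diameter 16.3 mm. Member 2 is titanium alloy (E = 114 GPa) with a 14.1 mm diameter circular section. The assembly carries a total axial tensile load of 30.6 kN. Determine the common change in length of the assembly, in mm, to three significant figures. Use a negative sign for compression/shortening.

A_1 = 208.7 mm².
A_2 = 156.1 mm².
Equal strain + equilibrium ⇒ each member carries load in proportion to AE: A₁E₁ = 21080000 N, A₂E₂ = 17800000 N, ΣAE = 38880000 N.
δ = PL/ΣAE = 30600·597/38880000 = 0.4699 mm.

0.470 mm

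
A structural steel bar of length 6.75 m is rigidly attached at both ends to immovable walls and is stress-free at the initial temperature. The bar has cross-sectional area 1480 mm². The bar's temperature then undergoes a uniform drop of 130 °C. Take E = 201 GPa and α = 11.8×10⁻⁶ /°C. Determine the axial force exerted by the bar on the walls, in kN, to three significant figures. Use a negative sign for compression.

Free thermal expansion αLΔT = 11.8e-6 · 6750 · -130 = -10.35 mm.
The walls impose strain ε = −(-10.35)/6750 = 1.5340e-03; σ = Eε = 201000 · 1.5340e-03 = 308.3 MPa.
Wall reaction R = σ·A = 308.3·1480 = 456300 N = 456.3 kN.

456 kN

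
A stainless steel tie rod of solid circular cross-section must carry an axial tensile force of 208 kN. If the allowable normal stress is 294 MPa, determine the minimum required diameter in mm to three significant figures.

30.0 mm

Required area A ≥ P/σ_allow = 208000/294 = 707.5 mm².
For a solid circular section, d ≥ √(4A/π) = 30.01 mm.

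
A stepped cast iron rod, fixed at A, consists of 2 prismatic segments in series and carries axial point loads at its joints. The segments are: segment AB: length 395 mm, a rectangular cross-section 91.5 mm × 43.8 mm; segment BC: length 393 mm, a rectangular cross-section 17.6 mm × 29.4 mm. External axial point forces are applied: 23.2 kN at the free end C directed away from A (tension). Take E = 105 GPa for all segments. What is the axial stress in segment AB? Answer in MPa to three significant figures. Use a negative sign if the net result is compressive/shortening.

Internal axial forces (sectioning from the free end, tension +): N_BC = 23.2 kN, N_AB = 23.2 kN.
A_AB = 4008 mm².
σ_AB = N_AB/A_AB = 23200/4008 = 5.789 MPa.

5.79 MPa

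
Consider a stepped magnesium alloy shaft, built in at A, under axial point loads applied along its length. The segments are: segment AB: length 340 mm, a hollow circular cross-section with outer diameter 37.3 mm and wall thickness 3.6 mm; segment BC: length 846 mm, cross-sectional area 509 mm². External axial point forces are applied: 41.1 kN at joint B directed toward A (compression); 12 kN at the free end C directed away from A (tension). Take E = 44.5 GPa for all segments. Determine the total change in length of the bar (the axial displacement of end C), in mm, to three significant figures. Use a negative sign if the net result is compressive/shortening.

-0.135 mm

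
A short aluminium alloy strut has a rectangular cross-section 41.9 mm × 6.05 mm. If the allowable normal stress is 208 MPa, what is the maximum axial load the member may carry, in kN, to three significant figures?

A = 253.5 mm².
P_max = σ_allow · A = 208 · 253.5 = 52730 N = 52.73 kN.

52.7 kN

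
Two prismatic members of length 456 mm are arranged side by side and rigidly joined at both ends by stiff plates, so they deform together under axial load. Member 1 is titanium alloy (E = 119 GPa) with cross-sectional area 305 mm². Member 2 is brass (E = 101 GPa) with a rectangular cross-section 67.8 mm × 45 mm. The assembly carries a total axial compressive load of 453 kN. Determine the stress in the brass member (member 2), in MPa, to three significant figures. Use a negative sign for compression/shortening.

A_2 = 3051 mm².
Equal strain + equilibrium ⇒ each member carries load in proportion to AE: A₁E₁ = 36300000 N, A₂E₂ = 308200000 N, ΣAE = 344400000 N.
σ₂ = P·E₂/ΣAE = -453000·101000/344400000 = -132.8 MPa.

-133 MPa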